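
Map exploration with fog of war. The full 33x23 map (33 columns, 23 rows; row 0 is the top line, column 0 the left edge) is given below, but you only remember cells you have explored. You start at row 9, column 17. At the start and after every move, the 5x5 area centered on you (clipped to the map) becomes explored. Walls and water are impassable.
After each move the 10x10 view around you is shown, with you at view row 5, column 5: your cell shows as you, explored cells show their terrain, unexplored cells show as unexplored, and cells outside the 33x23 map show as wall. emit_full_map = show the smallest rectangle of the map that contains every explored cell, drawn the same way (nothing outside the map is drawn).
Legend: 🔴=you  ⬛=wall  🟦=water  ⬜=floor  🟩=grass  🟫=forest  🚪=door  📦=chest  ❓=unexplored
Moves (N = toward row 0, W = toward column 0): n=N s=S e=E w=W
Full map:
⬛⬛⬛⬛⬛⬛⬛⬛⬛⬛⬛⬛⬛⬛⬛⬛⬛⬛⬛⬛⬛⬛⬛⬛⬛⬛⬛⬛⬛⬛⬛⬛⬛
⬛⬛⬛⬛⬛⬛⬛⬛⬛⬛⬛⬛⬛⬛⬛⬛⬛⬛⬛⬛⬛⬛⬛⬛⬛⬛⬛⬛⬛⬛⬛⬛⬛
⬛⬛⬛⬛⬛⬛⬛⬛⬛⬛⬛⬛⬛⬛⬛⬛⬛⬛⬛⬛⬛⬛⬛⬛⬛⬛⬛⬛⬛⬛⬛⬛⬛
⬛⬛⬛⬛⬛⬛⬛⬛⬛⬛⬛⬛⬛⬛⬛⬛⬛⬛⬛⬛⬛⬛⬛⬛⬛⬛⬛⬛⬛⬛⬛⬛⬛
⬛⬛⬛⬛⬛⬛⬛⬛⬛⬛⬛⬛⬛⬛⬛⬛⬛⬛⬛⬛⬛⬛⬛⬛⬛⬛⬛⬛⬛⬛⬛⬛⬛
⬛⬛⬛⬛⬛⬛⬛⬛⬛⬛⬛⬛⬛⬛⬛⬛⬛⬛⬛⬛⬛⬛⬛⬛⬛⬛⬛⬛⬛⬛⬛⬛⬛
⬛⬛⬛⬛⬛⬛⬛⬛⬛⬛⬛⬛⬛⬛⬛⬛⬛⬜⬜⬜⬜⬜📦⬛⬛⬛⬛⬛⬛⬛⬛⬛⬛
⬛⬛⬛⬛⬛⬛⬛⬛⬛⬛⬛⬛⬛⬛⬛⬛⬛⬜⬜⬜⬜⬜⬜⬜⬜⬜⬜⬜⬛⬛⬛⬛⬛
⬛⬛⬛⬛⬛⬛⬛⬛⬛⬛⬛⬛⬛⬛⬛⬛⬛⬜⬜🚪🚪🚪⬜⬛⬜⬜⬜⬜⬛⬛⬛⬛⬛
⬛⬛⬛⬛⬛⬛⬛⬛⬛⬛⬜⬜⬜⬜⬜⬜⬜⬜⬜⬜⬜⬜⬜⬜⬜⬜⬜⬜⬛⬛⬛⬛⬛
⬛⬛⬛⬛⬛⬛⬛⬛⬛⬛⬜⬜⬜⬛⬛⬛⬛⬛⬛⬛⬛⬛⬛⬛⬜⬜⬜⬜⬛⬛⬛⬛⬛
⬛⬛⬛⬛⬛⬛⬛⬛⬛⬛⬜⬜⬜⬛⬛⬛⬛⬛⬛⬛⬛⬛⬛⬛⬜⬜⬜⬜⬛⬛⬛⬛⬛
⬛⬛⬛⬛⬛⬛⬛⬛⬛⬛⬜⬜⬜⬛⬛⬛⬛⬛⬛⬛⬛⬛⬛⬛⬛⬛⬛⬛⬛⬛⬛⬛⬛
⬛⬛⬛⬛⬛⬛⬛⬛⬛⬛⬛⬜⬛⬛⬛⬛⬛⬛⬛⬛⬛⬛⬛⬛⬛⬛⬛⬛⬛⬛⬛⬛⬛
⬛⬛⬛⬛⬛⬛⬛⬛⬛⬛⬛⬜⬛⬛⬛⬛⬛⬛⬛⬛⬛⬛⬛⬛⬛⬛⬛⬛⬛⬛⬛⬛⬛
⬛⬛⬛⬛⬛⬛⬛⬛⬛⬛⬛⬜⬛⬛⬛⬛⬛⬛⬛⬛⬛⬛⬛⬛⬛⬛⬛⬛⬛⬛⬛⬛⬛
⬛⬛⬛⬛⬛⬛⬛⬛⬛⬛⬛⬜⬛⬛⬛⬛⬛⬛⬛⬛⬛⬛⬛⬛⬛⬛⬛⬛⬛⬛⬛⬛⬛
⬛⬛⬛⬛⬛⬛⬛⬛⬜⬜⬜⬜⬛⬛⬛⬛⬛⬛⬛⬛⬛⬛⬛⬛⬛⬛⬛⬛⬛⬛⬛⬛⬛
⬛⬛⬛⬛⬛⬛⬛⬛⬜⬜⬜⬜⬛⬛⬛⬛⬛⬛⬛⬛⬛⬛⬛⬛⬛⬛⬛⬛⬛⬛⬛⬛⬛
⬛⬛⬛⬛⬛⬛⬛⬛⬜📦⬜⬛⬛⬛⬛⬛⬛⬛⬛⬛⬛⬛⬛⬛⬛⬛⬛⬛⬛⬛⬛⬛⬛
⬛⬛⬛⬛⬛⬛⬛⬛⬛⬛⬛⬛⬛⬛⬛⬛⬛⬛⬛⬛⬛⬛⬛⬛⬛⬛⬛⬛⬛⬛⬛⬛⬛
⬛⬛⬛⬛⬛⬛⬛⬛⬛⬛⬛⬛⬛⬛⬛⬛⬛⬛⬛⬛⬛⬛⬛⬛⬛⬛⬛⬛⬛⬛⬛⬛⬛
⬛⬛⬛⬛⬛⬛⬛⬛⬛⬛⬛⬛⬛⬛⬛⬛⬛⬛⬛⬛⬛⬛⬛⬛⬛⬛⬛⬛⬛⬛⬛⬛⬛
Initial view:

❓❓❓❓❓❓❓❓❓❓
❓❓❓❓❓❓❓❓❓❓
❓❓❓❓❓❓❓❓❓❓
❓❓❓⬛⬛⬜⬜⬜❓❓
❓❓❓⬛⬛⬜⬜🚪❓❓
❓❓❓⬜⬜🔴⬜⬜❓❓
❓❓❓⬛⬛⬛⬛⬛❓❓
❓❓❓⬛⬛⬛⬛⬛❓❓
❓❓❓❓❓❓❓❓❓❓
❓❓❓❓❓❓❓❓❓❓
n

❓❓❓❓❓❓❓❓❓❓
❓❓❓❓❓❓❓❓❓❓
❓❓❓❓❓❓❓❓❓❓
❓❓❓⬛⬛⬜⬜⬜❓❓
❓❓❓⬛⬛⬜⬜⬜❓❓
❓❓❓⬛⬛🔴⬜🚪❓❓
❓❓❓⬜⬜⬜⬜⬜❓❓
❓❓❓⬛⬛⬛⬛⬛❓❓
❓❓❓⬛⬛⬛⬛⬛❓❓
❓❓❓❓❓❓❓❓❓❓

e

❓❓❓❓❓❓❓❓❓❓
❓❓❓❓❓❓❓❓❓❓
❓❓❓❓❓❓❓❓❓❓
❓❓⬛⬛⬜⬜⬜⬜❓❓
❓❓⬛⬛⬜⬜⬜⬜❓❓
❓❓⬛⬛⬜🔴🚪🚪❓❓
❓❓⬜⬜⬜⬜⬜⬜❓❓
❓❓⬛⬛⬛⬛⬛⬛❓❓
❓❓⬛⬛⬛⬛⬛❓❓❓
❓❓❓❓❓❓❓❓❓❓

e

❓❓❓❓❓❓❓❓❓❓
❓❓❓❓❓❓❓❓❓❓
❓❓❓❓❓❓❓❓❓❓
❓⬛⬛⬜⬜⬜⬜⬜❓❓
❓⬛⬛⬜⬜⬜⬜⬜❓❓
❓⬛⬛⬜⬜🔴🚪🚪❓❓
❓⬜⬜⬜⬜⬜⬜⬜❓❓
❓⬛⬛⬛⬛⬛⬛⬛❓❓
❓⬛⬛⬛⬛⬛❓❓❓❓
❓❓❓❓❓❓❓❓❓❓

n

❓❓❓❓❓❓❓❓❓❓
❓❓❓❓❓❓❓❓❓❓
❓❓❓❓❓❓❓❓❓❓
❓❓❓⬛⬛⬛⬛⬛❓❓
❓⬛⬛⬜⬜⬜⬜⬜❓❓
❓⬛⬛⬜⬜🔴⬜⬜❓❓
❓⬛⬛⬜⬜🚪🚪🚪❓❓
❓⬜⬜⬜⬜⬜⬜⬜❓❓
❓⬛⬛⬛⬛⬛⬛⬛❓❓
❓⬛⬛⬛⬛⬛❓❓❓❓

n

❓❓❓❓❓❓❓❓❓❓
❓❓❓❓❓❓❓❓❓❓
❓❓❓❓❓❓❓❓❓❓
❓❓❓⬛⬛⬛⬛⬛❓❓
❓❓❓⬛⬛⬛⬛⬛❓❓
❓⬛⬛⬜⬜🔴⬜⬜❓❓
❓⬛⬛⬜⬜⬜⬜⬜❓❓
❓⬛⬛⬜⬜🚪🚪🚪❓❓
❓⬜⬜⬜⬜⬜⬜⬜❓❓
❓⬛⬛⬛⬛⬛⬛⬛❓❓

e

❓❓❓❓❓❓❓❓❓❓
❓❓❓❓❓❓❓❓❓❓
❓❓❓❓❓❓❓❓❓❓
❓❓⬛⬛⬛⬛⬛⬛❓❓
❓❓⬛⬛⬛⬛⬛⬛❓❓
⬛⬛⬜⬜⬜🔴⬜📦❓❓
⬛⬛⬜⬜⬜⬜⬜⬜❓❓
⬛⬛⬜⬜🚪🚪🚪⬜❓❓
⬜⬜⬜⬜⬜⬜⬜❓❓❓
⬛⬛⬛⬛⬛⬛⬛❓❓❓

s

❓❓❓❓❓❓❓❓❓❓
❓❓❓❓❓❓❓❓❓❓
❓❓⬛⬛⬛⬛⬛⬛❓❓
❓❓⬛⬛⬛⬛⬛⬛❓❓
⬛⬛⬜⬜⬜⬜⬜📦❓❓
⬛⬛⬜⬜⬜🔴⬜⬜❓❓
⬛⬛⬜⬜🚪🚪🚪⬜❓❓
⬜⬜⬜⬜⬜⬜⬜⬜❓❓
⬛⬛⬛⬛⬛⬛⬛❓❓❓
⬛⬛⬛⬛⬛❓❓❓❓❓

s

❓❓❓❓❓❓❓❓❓❓
❓❓⬛⬛⬛⬛⬛⬛❓❓
❓❓⬛⬛⬛⬛⬛⬛❓❓
⬛⬛⬜⬜⬜⬜⬜📦❓❓
⬛⬛⬜⬜⬜⬜⬜⬜❓❓
⬛⬛⬜⬜🚪🔴🚪⬜❓❓
⬜⬜⬜⬜⬜⬜⬜⬜❓❓
⬛⬛⬛⬛⬛⬛⬛⬛❓❓
⬛⬛⬛⬛⬛❓❓❓❓❓
❓❓❓❓❓❓❓❓❓❓

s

❓❓⬛⬛⬛⬛⬛⬛❓❓
❓❓⬛⬛⬛⬛⬛⬛❓❓
⬛⬛⬜⬜⬜⬜⬜📦❓❓
⬛⬛⬜⬜⬜⬜⬜⬜❓❓
⬛⬛⬜⬜🚪🚪🚪⬜❓❓
⬜⬜⬜⬜⬜🔴⬜⬜❓❓
⬛⬛⬛⬛⬛⬛⬛⬛❓❓
⬛⬛⬛⬛⬛⬛⬛⬛❓❓
❓❓❓❓❓❓❓❓❓❓
❓❓❓❓❓❓❓❓❓❓

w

❓❓❓⬛⬛⬛⬛⬛⬛❓
❓❓❓⬛⬛⬛⬛⬛⬛❓
❓⬛⬛⬜⬜⬜⬜⬜📦❓
❓⬛⬛⬜⬜⬜⬜⬜⬜❓
❓⬛⬛⬜⬜🚪🚪🚪⬜❓
❓⬜⬜⬜⬜🔴⬜⬜⬜❓
❓⬛⬛⬛⬛⬛⬛⬛⬛❓
❓⬛⬛⬛⬛⬛⬛⬛⬛❓
❓❓❓❓❓❓❓❓❓❓
❓❓❓❓❓❓❓❓❓❓

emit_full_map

❓❓⬛⬛⬛⬛⬛⬛
❓❓⬛⬛⬛⬛⬛⬛
⬛⬛⬜⬜⬜⬜⬜📦
⬛⬛⬜⬜⬜⬜⬜⬜
⬛⬛⬜⬜🚪🚪🚪⬜
⬜⬜⬜⬜🔴⬜⬜⬜
⬛⬛⬛⬛⬛⬛⬛⬛
⬛⬛⬛⬛⬛⬛⬛⬛

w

❓❓❓❓⬛⬛⬛⬛⬛⬛
❓❓❓❓⬛⬛⬛⬛⬛⬛
❓❓⬛⬛⬜⬜⬜⬜⬜📦
❓❓⬛⬛⬜⬜⬜⬜⬜⬜
❓❓⬛⬛⬜⬜🚪🚪🚪⬜
❓❓⬜⬜⬜🔴⬜⬜⬜⬜
❓❓⬛⬛⬛⬛⬛⬛⬛⬛
❓❓⬛⬛⬛⬛⬛⬛⬛⬛
❓❓❓❓❓❓❓❓❓❓
❓❓❓❓❓❓❓❓❓❓

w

❓❓❓❓❓⬛⬛⬛⬛⬛
❓❓❓❓❓⬛⬛⬛⬛⬛
❓❓❓⬛⬛⬜⬜⬜⬜⬜
❓❓❓⬛⬛⬜⬜⬜⬜⬜
❓❓❓⬛⬛⬜⬜🚪🚪🚪
❓❓❓⬜⬜🔴⬜⬜⬜⬜
❓❓❓⬛⬛⬛⬛⬛⬛⬛
❓❓❓⬛⬛⬛⬛⬛⬛⬛
❓❓❓❓❓❓❓❓❓❓
❓❓❓❓❓❓❓❓❓❓

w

❓❓❓❓❓❓⬛⬛⬛⬛
❓❓❓❓❓❓⬛⬛⬛⬛
❓❓❓❓⬛⬛⬜⬜⬜⬜
❓❓❓⬛⬛⬛⬜⬜⬜⬜
❓❓❓⬛⬛⬛⬜⬜🚪🚪
❓❓❓⬜⬜🔴⬜⬜⬜⬜
❓❓❓⬛⬛⬛⬛⬛⬛⬛
❓❓❓⬛⬛⬛⬛⬛⬛⬛
❓❓❓❓❓❓❓❓❓❓
❓❓❓❓❓❓❓❓❓❓

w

❓❓❓❓❓❓❓⬛⬛⬛
❓❓❓❓❓❓❓⬛⬛⬛
❓❓❓❓❓⬛⬛⬜⬜⬜
❓❓❓⬛⬛⬛⬛⬜⬜⬜
❓❓❓⬛⬛⬛⬛⬜⬜🚪
❓❓❓⬜⬜🔴⬜⬜⬜⬜
❓❓❓⬛⬛⬛⬛⬛⬛⬛
❓❓❓⬛⬛⬛⬛⬛⬛⬛
❓❓❓❓❓❓❓❓❓❓
❓❓❓❓❓❓❓❓❓❓

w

❓❓❓❓❓❓❓❓⬛⬛
❓❓❓❓❓❓❓❓⬛⬛
❓❓❓❓❓❓⬛⬛⬜⬜
❓❓❓⬛⬛⬛⬛⬛⬜⬜
❓❓❓⬛⬛⬛⬛⬛⬜⬜
❓❓❓⬜⬜🔴⬜⬜⬜⬜
❓❓❓⬜⬛⬛⬛⬛⬛⬛
❓❓❓⬜⬛⬛⬛⬛⬛⬛
❓❓❓❓❓❓❓❓❓❓
❓❓❓❓❓❓❓❓❓❓

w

❓❓❓❓❓❓❓❓❓⬛
❓❓❓❓❓❓❓❓❓⬛
❓❓❓❓❓❓❓⬛⬛⬜
❓❓❓⬛⬛⬛⬛⬛⬛⬜
❓❓❓⬛⬛⬛⬛⬛⬛⬜
❓❓❓⬜⬜🔴⬜⬜⬜⬜
❓❓❓⬜⬜⬛⬛⬛⬛⬛
❓❓❓⬜⬜⬛⬛⬛⬛⬛
❓❓❓❓❓❓❓❓❓❓
❓❓❓❓❓❓❓❓❓❓

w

❓❓❓❓❓❓❓❓❓❓
❓❓❓❓❓❓❓❓❓❓
❓❓❓❓❓❓❓❓⬛⬛
❓❓❓⬛⬛⬛⬛⬛⬛⬛
❓❓❓⬛⬛⬛⬛⬛⬛⬛
❓❓❓⬜⬜🔴⬜⬜⬜⬜
❓❓❓⬜⬜⬜⬛⬛⬛⬛
❓❓❓⬜⬜⬜⬛⬛⬛⬛
❓❓❓❓❓❓❓❓❓❓
❓❓❓❓❓❓❓❓❓❓

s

❓❓❓❓❓❓❓❓❓❓
❓❓❓❓❓❓❓❓⬛⬛
❓❓❓⬛⬛⬛⬛⬛⬛⬛
❓❓❓⬛⬛⬛⬛⬛⬛⬛
❓❓❓⬜⬜⬜⬜⬜⬜⬜
❓❓❓⬜⬜🔴⬛⬛⬛⬛
❓❓❓⬜⬜⬜⬛⬛⬛⬛
❓❓❓⬜⬜⬜⬛⬛❓❓
❓❓❓❓❓❓❓❓❓❓
❓❓❓❓❓❓❓❓❓❓

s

❓❓❓❓❓❓❓❓⬛⬛
❓❓❓⬛⬛⬛⬛⬛⬛⬛
❓❓❓⬛⬛⬛⬛⬛⬛⬛
❓❓❓⬜⬜⬜⬜⬜⬜⬜
❓❓❓⬜⬜⬜⬛⬛⬛⬛
❓❓❓⬜⬜🔴⬛⬛⬛⬛
❓❓❓⬜⬜⬜⬛⬛❓❓
❓❓❓⬛⬜⬛⬛⬛❓❓
❓❓❓❓❓❓❓❓❓❓
❓❓❓❓❓❓❓❓❓❓

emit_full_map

❓❓❓❓❓❓❓⬛⬛⬛⬛⬛⬛
❓❓❓❓❓❓❓⬛⬛⬛⬛⬛⬛
❓❓❓❓❓⬛⬛⬜⬜⬜⬜⬜📦
⬛⬛⬛⬛⬛⬛⬛⬜⬜⬜⬜⬜⬜
⬛⬛⬛⬛⬛⬛⬛⬜⬜🚪🚪🚪⬜
⬜⬜⬜⬜⬜⬜⬜⬜⬜⬜⬜⬜⬜
⬜⬜⬜⬛⬛⬛⬛⬛⬛⬛⬛⬛⬛
⬜⬜🔴⬛⬛⬛⬛⬛⬛⬛⬛⬛⬛
⬜⬜⬜⬛⬛❓❓❓❓❓❓❓❓
⬛⬜⬛⬛⬛❓❓❓❓❓❓❓❓

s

❓❓❓⬛⬛⬛⬛⬛⬛⬛
❓❓❓⬛⬛⬛⬛⬛⬛⬛
❓❓❓⬜⬜⬜⬜⬜⬜⬜
❓❓❓⬜⬜⬜⬛⬛⬛⬛
❓❓❓⬜⬜⬜⬛⬛⬛⬛
❓❓❓⬜⬜🔴⬛⬛❓❓
❓❓❓⬛⬜⬛⬛⬛❓❓
❓❓❓⬛⬜⬛⬛⬛❓❓
❓❓❓❓❓❓❓❓❓❓
❓❓❓❓❓❓❓❓❓❓

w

❓❓❓❓⬛⬛⬛⬛⬛⬛
❓❓❓❓⬛⬛⬛⬛⬛⬛
❓❓❓❓⬜⬜⬜⬜⬜⬜
❓❓❓⬛⬜⬜⬜⬛⬛⬛
❓❓❓⬛⬜⬜⬜⬛⬛⬛
❓❓❓⬛⬜🔴⬜⬛⬛❓
❓❓❓⬛⬛⬜⬛⬛⬛❓
❓❓❓⬛⬛⬜⬛⬛⬛❓
❓❓❓❓❓❓❓❓❓❓
❓❓❓❓❓❓❓❓❓❓

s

❓❓❓❓⬛⬛⬛⬛⬛⬛
❓❓❓❓⬜⬜⬜⬜⬜⬜
❓❓❓⬛⬜⬜⬜⬛⬛⬛
❓❓❓⬛⬜⬜⬜⬛⬛⬛
❓❓❓⬛⬜⬜⬜⬛⬛❓
❓❓❓⬛⬛🔴⬛⬛⬛❓
❓❓❓⬛⬛⬜⬛⬛⬛❓
❓❓❓⬛⬛⬜⬛⬛❓❓
❓❓❓❓❓❓❓❓❓❓
❓❓❓❓❓❓❓❓❓❓

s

❓❓❓❓⬜⬜⬜⬜⬜⬜
❓❓❓⬛⬜⬜⬜⬛⬛⬛
❓❓❓⬛⬜⬜⬜⬛⬛⬛
❓❓❓⬛⬜⬜⬜⬛⬛❓
❓❓❓⬛⬛⬜⬛⬛⬛❓
❓❓❓⬛⬛🔴⬛⬛⬛❓
❓❓❓⬛⬛⬜⬛⬛❓❓
❓❓❓⬛⬛⬜⬛⬛❓❓
❓❓❓❓❓❓❓❓❓❓
❓❓❓❓❓❓❓❓❓❓

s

❓❓❓⬛⬜⬜⬜⬛⬛⬛
❓❓❓⬛⬜⬜⬜⬛⬛⬛
❓❓❓⬛⬜⬜⬜⬛⬛❓
❓❓❓⬛⬛⬜⬛⬛⬛❓
❓❓❓⬛⬛⬜⬛⬛⬛❓
❓❓❓⬛⬛🔴⬛⬛❓❓
❓❓❓⬛⬛⬜⬛⬛❓❓
❓❓❓⬜⬜⬜⬛⬛❓❓
❓❓❓❓❓❓❓❓❓❓
❓❓❓❓❓❓❓❓❓❓

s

❓❓❓⬛⬜⬜⬜⬛⬛⬛
❓❓❓⬛⬜⬜⬜⬛⬛❓
❓❓❓⬛⬛⬜⬛⬛⬛❓
❓❓❓⬛⬛⬜⬛⬛⬛❓
❓❓❓⬛⬛⬜⬛⬛❓❓
❓❓❓⬛⬛🔴⬛⬛❓❓
❓❓❓⬜⬜⬜⬛⬛❓❓
❓❓❓⬜⬜⬜⬛⬛❓❓
❓❓❓❓❓❓❓❓❓❓
❓❓❓❓❓❓❓❓❓❓

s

❓❓❓⬛⬜⬜⬜⬛⬛❓
❓❓❓⬛⬛⬜⬛⬛⬛❓
❓❓❓⬛⬛⬜⬛⬛⬛❓
❓❓❓⬛⬛⬜⬛⬛❓❓
❓❓❓⬛⬛⬜⬛⬛❓❓
❓❓❓⬜⬜🔴⬛⬛❓❓
❓❓❓⬜⬜⬜⬛⬛❓❓
❓❓❓📦⬜⬛⬛⬛❓❓
❓❓❓❓❓❓❓❓❓❓
❓❓❓❓❓❓❓❓❓❓

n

❓❓❓⬛⬜⬜⬜⬛⬛⬛
❓❓❓⬛⬜⬜⬜⬛⬛❓
❓❓❓⬛⬛⬜⬛⬛⬛❓
❓❓❓⬛⬛⬜⬛⬛⬛❓
❓❓❓⬛⬛⬜⬛⬛❓❓
❓❓❓⬛⬛🔴⬛⬛❓❓
❓❓❓⬜⬜⬜⬛⬛❓❓
❓❓❓⬜⬜⬜⬛⬛❓❓
❓❓❓📦⬜⬛⬛⬛❓❓
❓❓❓❓❓❓❓❓❓❓

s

❓❓❓⬛⬜⬜⬜⬛⬛❓
❓❓❓⬛⬛⬜⬛⬛⬛❓
❓❓❓⬛⬛⬜⬛⬛⬛❓
❓❓❓⬛⬛⬜⬛⬛❓❓
❓❓❓⬛⬛⬜⬛⬛❓❓
❓❓❓⬜⬜🔴⬛⬛❓❓
❓❓❓⬜⬜⬜⬛⬛❓❓
❓❓❓📦⬜⬛⬛⬛❓❓
❓❓❓❓❓❓❓❓❓❓
❓❓❓❓❓❓❓❓❓❓

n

❓❓❓⬛⬜⬜⬜⬛⬛⬛
❓❓❓⬛⬜⬜⬜⬛⬛❓
❓❓❓⬛⬛⬜⬛⬛⬛❓
❓❓❓⬛⬛⬜⬛⬛⬛❓
❓❓❓⬛⬛⬜⬛⬛❓❓
❓❓❓⬛⬛🔴⬛⬛❓❓
❓❓❓⬜⬜⬜⬛⬛❓❓
❓❓❓⬜⬜⬜⬛⬛❓❓
❓❓❓📦⬜⬛⬛⬛❓❓
❓❓❓❓❓❓❓❓❓❓

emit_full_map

❓❓❓❓❓❓❓❓⬛⬛⬛⬛⬛⬛
❓❓❓❓❓❓❓❓⬛⬛⬛⬛⬛⬛
❓❓❓❓❓❓⬛⬛⬜⬜⬜⬜⬜📦
❓⬛⬛⬛⬛⬛⬛⬛⬜⬜⬜⬜⬜⬜
❓⬛⬛⬛⬛⬛⬛⬛⬜⬜🚪🚪🚪⬜
❓⬜⬜⬜⬜⬜⬜⬜⬜⬜⬜⬜⬜⬜
⬛⬜⬜⬜⬛⬛⬛⬛⬛⬛⬛⬛⬛⬛
⬛⬜⬜⬜⬛⬛⬛⬛⬛⬛⬛⬛⬛⬛
⬛⬜⬜⬜⬛⬛❓❓❓❓❓❓❓❓
⬛⬛⬜⬛⬛⬛❓❓❓❓❓❓❓❓
⬛⬛⬜⬛⬛⬛❓❓❓❓❓❓❓❓
⬛⬛⬜⬛⬛❓❓❓❓❓❓❓❓❓
⬛⬛🔴⬛⬛❓❓❓❓❓❓❓❓❓
⬜⬜⬜⬛⬛❓❓❓❓❓❓❓❓❓
⬜⬜⬜⬛⬛❓❓❓❓❓❓❓❓❓
📦⬜⬛⬛⬛❓❓❓❓❓❓❓❓❓


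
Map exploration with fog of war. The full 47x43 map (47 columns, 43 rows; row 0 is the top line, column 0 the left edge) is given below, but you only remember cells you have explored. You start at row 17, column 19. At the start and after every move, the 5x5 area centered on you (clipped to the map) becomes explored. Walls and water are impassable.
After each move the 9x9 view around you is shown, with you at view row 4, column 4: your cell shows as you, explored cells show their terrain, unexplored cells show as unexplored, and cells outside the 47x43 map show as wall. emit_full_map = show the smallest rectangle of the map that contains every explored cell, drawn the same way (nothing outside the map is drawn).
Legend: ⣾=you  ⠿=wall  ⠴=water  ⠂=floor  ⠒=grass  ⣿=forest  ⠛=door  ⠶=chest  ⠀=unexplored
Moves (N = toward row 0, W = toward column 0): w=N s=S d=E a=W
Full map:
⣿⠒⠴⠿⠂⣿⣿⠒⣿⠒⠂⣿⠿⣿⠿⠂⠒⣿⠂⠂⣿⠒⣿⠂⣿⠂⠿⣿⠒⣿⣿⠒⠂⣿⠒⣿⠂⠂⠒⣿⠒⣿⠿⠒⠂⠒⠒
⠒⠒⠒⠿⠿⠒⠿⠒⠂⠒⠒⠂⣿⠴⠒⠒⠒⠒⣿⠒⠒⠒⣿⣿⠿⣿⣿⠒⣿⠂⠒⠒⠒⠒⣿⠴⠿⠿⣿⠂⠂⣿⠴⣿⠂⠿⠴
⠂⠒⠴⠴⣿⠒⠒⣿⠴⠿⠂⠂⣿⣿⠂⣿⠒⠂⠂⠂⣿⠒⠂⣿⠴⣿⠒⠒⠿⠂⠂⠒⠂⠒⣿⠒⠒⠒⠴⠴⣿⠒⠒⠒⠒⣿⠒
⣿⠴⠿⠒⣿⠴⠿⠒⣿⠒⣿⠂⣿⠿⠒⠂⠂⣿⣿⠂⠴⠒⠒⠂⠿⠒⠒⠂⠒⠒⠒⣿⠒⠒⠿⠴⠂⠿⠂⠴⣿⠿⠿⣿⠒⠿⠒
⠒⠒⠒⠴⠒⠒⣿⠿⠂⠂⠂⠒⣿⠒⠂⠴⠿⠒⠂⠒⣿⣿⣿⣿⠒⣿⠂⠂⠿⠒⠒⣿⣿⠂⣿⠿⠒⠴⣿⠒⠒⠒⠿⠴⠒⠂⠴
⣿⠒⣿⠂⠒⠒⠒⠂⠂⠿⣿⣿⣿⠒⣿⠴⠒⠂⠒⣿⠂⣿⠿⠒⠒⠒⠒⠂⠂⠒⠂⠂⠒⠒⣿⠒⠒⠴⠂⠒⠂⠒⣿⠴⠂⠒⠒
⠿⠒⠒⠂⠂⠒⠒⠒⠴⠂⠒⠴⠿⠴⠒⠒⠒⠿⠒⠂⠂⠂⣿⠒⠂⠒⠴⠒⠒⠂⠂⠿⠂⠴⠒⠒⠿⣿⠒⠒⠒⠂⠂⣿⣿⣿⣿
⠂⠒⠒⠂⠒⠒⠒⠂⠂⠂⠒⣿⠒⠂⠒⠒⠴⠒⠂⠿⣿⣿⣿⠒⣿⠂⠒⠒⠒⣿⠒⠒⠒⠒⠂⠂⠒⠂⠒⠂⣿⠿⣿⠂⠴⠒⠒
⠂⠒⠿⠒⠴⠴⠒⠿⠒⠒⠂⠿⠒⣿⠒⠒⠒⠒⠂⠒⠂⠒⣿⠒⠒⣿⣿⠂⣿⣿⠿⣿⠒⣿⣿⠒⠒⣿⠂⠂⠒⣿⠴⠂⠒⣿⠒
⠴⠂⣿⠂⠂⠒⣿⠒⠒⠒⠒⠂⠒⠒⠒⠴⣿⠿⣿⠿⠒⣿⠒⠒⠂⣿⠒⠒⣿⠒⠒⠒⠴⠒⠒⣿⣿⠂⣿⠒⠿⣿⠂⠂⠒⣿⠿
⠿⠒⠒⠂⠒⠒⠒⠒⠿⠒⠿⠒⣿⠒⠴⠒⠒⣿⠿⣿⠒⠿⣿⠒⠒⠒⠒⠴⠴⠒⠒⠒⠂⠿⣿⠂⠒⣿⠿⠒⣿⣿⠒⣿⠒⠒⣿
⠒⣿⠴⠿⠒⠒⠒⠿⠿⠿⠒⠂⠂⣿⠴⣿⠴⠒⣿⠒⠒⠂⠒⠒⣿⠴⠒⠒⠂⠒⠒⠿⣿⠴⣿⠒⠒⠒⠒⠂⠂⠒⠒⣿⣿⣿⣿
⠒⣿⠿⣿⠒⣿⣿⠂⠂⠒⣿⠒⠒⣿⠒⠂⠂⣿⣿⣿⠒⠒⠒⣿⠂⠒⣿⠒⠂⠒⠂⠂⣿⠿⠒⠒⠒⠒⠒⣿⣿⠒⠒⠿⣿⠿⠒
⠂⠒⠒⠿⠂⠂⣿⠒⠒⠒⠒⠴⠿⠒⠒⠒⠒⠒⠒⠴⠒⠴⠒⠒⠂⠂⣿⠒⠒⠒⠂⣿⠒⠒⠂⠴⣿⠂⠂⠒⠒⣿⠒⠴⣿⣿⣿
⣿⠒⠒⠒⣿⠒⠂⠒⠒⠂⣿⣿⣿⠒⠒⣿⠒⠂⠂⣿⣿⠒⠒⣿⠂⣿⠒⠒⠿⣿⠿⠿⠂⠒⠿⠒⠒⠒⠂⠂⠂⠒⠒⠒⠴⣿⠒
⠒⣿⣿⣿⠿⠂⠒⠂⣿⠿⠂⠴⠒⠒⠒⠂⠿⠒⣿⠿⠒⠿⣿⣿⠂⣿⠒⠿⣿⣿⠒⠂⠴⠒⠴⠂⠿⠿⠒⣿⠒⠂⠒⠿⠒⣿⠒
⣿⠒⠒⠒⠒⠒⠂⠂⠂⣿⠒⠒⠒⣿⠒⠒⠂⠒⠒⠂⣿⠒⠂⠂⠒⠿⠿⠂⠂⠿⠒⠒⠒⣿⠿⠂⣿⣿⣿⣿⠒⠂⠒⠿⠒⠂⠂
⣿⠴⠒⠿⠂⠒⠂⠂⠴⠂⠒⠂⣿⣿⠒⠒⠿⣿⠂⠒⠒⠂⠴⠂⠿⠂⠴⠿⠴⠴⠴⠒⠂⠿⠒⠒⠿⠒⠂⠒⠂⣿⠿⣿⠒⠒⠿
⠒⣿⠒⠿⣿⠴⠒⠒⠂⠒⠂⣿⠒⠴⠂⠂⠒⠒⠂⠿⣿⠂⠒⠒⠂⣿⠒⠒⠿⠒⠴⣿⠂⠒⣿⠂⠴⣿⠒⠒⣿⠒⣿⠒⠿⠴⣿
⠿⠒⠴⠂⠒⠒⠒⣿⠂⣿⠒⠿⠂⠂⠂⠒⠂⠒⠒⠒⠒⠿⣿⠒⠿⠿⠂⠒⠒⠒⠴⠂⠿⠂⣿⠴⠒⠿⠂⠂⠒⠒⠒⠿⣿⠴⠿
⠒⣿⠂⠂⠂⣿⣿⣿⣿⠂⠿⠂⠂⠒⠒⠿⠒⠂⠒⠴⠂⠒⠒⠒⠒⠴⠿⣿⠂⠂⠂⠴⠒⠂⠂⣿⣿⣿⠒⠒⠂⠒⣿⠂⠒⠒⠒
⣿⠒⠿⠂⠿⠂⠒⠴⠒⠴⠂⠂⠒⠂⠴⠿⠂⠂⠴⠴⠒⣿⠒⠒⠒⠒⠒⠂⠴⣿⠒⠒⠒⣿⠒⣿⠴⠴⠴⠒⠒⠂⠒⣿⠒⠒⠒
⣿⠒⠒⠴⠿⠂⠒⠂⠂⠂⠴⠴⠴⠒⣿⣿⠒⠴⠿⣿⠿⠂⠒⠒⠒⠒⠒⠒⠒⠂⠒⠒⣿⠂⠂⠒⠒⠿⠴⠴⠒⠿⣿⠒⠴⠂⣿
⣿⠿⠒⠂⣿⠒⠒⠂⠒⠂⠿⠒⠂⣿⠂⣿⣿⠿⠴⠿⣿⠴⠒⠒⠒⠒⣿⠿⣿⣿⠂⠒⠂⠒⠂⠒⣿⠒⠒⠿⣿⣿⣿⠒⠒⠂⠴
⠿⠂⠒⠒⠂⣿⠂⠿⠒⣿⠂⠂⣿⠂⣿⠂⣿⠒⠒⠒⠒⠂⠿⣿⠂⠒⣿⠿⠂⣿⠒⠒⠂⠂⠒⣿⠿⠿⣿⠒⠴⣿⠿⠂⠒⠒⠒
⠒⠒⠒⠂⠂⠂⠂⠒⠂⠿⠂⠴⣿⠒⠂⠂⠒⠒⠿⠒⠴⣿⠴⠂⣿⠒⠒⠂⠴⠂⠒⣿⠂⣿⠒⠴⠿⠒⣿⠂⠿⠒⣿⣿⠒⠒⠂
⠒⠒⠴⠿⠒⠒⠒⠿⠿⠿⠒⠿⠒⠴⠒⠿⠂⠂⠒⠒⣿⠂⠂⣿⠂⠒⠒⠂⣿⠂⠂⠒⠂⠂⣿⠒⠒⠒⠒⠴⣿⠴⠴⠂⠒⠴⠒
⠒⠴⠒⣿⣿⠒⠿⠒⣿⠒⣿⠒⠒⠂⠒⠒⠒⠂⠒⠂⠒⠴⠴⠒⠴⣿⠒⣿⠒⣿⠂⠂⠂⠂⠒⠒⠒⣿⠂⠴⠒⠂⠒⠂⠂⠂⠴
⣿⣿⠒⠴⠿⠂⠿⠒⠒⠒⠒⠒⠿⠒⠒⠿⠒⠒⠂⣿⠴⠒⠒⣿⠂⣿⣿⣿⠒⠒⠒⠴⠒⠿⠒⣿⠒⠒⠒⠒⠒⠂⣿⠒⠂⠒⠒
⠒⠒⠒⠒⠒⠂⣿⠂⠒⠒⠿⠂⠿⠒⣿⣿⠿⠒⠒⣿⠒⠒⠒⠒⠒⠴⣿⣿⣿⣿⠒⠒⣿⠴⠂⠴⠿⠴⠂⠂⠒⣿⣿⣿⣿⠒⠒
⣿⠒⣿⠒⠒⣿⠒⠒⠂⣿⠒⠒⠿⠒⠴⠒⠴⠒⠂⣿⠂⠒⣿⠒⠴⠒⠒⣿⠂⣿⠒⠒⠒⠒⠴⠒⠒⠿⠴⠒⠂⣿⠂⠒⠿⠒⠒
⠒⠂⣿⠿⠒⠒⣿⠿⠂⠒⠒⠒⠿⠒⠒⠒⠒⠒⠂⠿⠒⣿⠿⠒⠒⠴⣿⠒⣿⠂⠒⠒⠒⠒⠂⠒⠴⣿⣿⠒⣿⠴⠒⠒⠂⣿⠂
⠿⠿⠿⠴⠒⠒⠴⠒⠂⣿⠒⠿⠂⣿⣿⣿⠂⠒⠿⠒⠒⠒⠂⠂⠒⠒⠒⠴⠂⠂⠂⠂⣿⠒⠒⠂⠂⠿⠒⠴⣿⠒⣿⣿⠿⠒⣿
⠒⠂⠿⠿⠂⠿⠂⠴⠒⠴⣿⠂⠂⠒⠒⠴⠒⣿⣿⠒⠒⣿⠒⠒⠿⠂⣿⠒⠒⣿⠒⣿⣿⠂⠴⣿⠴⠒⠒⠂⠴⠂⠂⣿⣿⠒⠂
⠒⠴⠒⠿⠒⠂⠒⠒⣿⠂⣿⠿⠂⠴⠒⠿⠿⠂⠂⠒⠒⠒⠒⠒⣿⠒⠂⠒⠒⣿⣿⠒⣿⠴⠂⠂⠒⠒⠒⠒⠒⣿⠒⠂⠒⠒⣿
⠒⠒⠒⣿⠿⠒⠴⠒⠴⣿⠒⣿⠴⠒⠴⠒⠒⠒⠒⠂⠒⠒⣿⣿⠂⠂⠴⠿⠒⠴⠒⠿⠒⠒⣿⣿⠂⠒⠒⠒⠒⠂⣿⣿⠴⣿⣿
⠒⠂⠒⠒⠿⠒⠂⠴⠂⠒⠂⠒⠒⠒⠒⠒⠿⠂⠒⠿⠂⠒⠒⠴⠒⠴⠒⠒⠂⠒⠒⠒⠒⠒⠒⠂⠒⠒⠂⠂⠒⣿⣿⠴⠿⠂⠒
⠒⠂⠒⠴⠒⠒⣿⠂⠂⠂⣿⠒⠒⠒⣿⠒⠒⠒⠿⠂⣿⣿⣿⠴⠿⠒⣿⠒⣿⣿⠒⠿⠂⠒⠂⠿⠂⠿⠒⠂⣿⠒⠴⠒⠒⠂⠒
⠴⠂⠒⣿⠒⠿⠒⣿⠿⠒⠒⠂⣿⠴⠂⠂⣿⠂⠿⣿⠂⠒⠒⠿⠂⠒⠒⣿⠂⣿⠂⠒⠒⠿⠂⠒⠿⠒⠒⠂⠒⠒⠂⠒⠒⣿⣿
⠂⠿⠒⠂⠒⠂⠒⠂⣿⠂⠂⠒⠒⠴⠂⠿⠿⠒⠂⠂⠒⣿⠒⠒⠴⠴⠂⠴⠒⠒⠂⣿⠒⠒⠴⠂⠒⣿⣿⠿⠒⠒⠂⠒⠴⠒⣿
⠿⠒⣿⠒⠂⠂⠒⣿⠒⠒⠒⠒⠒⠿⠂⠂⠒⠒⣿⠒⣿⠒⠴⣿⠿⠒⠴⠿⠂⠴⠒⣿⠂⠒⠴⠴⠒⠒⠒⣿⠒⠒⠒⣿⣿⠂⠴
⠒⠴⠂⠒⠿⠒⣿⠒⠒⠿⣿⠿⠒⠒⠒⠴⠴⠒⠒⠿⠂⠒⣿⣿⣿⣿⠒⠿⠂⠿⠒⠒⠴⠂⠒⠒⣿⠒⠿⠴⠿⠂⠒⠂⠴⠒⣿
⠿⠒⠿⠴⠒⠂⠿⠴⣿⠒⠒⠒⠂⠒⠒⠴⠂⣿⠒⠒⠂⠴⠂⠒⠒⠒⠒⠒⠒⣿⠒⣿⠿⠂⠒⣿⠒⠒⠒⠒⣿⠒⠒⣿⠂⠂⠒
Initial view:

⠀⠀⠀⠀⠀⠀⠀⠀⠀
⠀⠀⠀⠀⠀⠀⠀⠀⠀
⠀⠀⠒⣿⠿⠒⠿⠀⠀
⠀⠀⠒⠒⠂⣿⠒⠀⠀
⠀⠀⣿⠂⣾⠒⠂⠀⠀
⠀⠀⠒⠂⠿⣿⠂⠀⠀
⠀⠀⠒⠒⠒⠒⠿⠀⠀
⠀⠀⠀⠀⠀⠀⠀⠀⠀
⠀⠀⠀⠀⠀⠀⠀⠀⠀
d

⠀⠀⠀⠀⠀⠀⠀⠀⠀
⠀⠀⠀⠀⠀⠀⠀⠀⠀
⠀⠒⣿⠿⠒⠿⣿⠀⠀
⠀⠒⠒⠂⣿⠒⠂⠀⠀
⠀⣿⠂⠒⣾⠂⠴⠀⠀
⠀⠒⠂⠿⣿⠂⠒⠀⠀
⠀⠒⠒⠒⠒⠿⣿⠀⠀
⠀⠀⠀⠀⠀⠀⠀⠀⠀
⠀⠀⠀⠀⠀⠀⠀⠀⠀

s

⠀⠀⠀⠀⠀⠀⠀⠀⠀
⠀⠒⣿⠿⠒⠿⣿⠀⠀
⠀⠒⠒⠂⣿⠒⠂⠀⠀
⠀⣿⠂⠒⠒⠂⠴⠀⠀
⠀⠒⠂⠿⣾⠂⠒⠀⠀
⠀⠒⠒⠒⠒⠿⣿⠀⠀
⠀⠀⠒⠴⠂⠒⠒⠀⠀
⠀⠀⠀⠀⠀⠀⠀⠀⠀
⠀⠀⠀⠀⠀⠀⠀⠀⠀

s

⠀⠒⣿⠿⠒⠿⣿⠀⠀
⠀⠒⠒⠂⣿⠒⠂⠀⠀
⠀⣿⠂⠒⠒⠂⠴⠀⠀
⠀⠒⠂⠿⣿⠂⠒⠀⠀
⠀⠒⠒⠒⣾⠿⣿⠀⠀
⠀⠀⠒⠴⠂⠒⠒⠀⠀
⠀⠀⠴⠴⠒⣿⠒⠀⠀
⠀⠀⠀⠀⠀⠀⠀⠀⠀
⠀⠀⠀⠀⠀⠀⠀⠀⠀

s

⠀⠒⠒⠂⣿⠒⠂⠀⠀
⠀⣿⠂⠒⠒⠂⠴⠀⠀
⠀⠒⠂⠿⣿⠂⠒⠀⠀
⠀⠒⠒⠒⠒⠿⣿⠀⠀
⠀⠀⠒⠴⣾⠒⠒⠀⠀
⠀⠀⠴⠴⠒⣿⠒⠀⠀
⠀⠀⠿⣿⠿⠂⠒⠀⠀
⠀⠀⠀⠀⠀⠀⠀⠀⠀
⠀⠀⠀⠀⠀⠀⠀⠀⠀

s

⠀⣿⠂⠒⠒⠂⠴⠀⠀
⠀⠒⠂⠿⣿⠂⠒⠀⠀
⠀⠒⠒⠒⠒⠿⣿⠀⠀
⠀⠀⠒⠴⠂⠒⠒⠀⠀
⠀⠀⠴⠴⣾⣿⠒⠀⠀
⠀⠀⠿⣿⠿⠂⠒⠀⠀
⠀⠀⠴⠿⣿⠴⠒⠀⠀
⠀⠀⠀⠀⠀⠀⠀⠀⠀
⠀⠀⠀⠀⠀⠀⠀⠀⠀

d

⣿⠂⠒⠒⠂⠴⠀⠀⠀
⠒⠂⠿⣿⠂⠒⠀⠀⠀
⠒⠒⠒⠒⠿⣿⠒⠀⠀
⠀⠒⠴⠂⠒⠒⠒⠀⠀
⠀⠴⠴⠒⣾⠒⠒⠀⠀
⠀⠿⣿⠿⠂⠒⠒⠀⠀
⠀⠴⠿⣿⠴⠒⠒⠀⠀
⠀⠀⠀⠀⠀⠀⠀⠀⠀
⠀⠀⠀⠀⠀⠀⠀⠀⠀

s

⠒⠂⠿⣿⠂⠒⠀⠀⠀
⠒⠒⠒⠒⠿⣿⠒⠀⠀
⠀⠒⠴⠂⠒⠒⠒⠀⠀
⠀⠴⠴⠒⣿⠒⠒⠀⠀
⠀⠿⣿⠿⣾⠒⠒⠀⠀
⠀⠴⠿⣿⠴⠒⠒⠀⠀
⠀⠀⠒⠒⠂⠿⣿⠀⠀
⠀⠀⠀⠀⠀⠀⠀⠀⠀
⠀⠀⠀⠀⠀⠀⠀⠀⠀

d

⠂⠿⣿⠂⠒⠀⠀⠀⠀
⠒⠒⠒⠿⣿⠒⠀⠀⠀
⠒⠴⠂⠒⠒⠒⠒⠀⠀
⠴⠴⠒⣿⠒⠒⠒⠀⠀
⠿⣿⠿⠂⣾⠒⠒⠀⠀
⠴⠿⣿⠴⠒⠒⠒⠀⠀
⠀⠒⠒⠂⠿⣿⠂⠀⠀
⠀⠀⠀⠀⠀⠀⠀⠀⠀
⠀⠀⠀⠀⠀⠀⠀⠀⠀

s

⠒⠒⠒⠿⣿⠒⠀⠀⠀
⠒⠴⠂⠒⠒⠒⠒⠀⠀
⠴⠴⠒⣿⠒⠒⠒⠀⠀
⠿⣿⠿⠂⠒⠒⠒⠀⠀
⠴⠿⣿⠴⣾⠒⠒⠀⠀
⠀⠒⠒⠂⠿⣿⠂⠀⠀
⠀⠀⠴⣿⠴⠂⣿⠀⠀
⠀⠀⠀⠀⠀⠀⠀⠀⠀
⠀⠀⠀⠀⠀⠀⠀⠀⠀

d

⠒⠒⠿⣿⠒⠀⠀⠀⠀
⠴⠂⠒⠒⠒⠒⠀⠀⠀
⠴⠒⣿⠒⠒⠒⠒⠀⠀
⣿⠿⠂⠒⠒⠒⠒⠀⠀
⠿⣿⠴⠒⣾⠒⠒⠀⠀
⠒⠒⠂⠿⣿⠂⠒⠀⠀
⠀⠴⣿⠴⠂⣿⠒⠀⠀
⠀⠀⠀⠀⠀⠀⠀⠀⠀
⠀⠀⠀⠀⠀⠀⠀⠀⠀

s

⠴⠂⠒⠒⠒⠒⠀⠀⠀
⠴⠒⣿⠒⠒⠒⠒⠀⠀
⣿⠿⠂⠒⠒⠒⠒⠀⠀
⠿⣿⠴⠒⠒⠒⠒⠀⠀
⠒⠒⠂⠿⣾⠂⠒⠀⠀
⠀⠴⣿⠴⠂⣿⠒⠀⠀
⠀⠀⠂⠂⣿⠂⠒⠀⠀
⠀⠀⠀⠀⠀⠀⠀⠀⠀
⠀⠀⠀⠀⠀⠀⠀⠀⠀

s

⠴⠒⣿⠒⠒⠒⠒⠀⠀
⣿⠿⠂⠒⠒⠒⠒⠀⠀
⠿⣿⠴⠒⠒⠒⠒⠀⠀
⠒⠒⠂⠿⣿⠂⠒⠀⠀
⠀⠴⣿⠴⣾⣿⠒⠀⠀
⠀⠀⠂⠂⣿⠂⠒⠀⠀
⠀⠀⠴⠴⠒⠴⣿⠀⠀
⠀⠀⠀⠀⠀⠀⠀⠀⠀
⠀⠀⠀⠀⠀⠀⠀⠀⠀

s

⣿⠿⠂⠒⠒⠒⠒⠀⠀
⠿⣿⠴⠒⠒⠒⠒⠀⠀
⠒⠒⠂⠿⣿⠂⠒⠀⠀
⠀⠴⣿⠴⠂⣿⠒⠀⠀
⠀⠀⠂⠂⣾⠂⠒⠀⠀
⠀⠀⠴⠴⠒⠴⣿⠀⠀
⠀⠀⠒⠒⣿⠂⣿⠀⠀
⠀⠀⠀⠀⠀⠀⠀⠀⠀
⠀⠀⠀⠀⠀⠀⠀⠀⠀

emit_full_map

⠒⣿⠿⠒⠿⣿⠀⠀⠀
⠒⠒⠂⣿⠒⠂⠀⠀⠀
⣿⠂⠒⠒⠂⠴⠀⠀⠀
⠒⠂⠿⣿⠂⠒⠀⠀⠀
⠒⠒⠒⠒⠿⣿⠒⠀⠀
⠀⠒⠴⠂⠒⠒⠒⠒⠀
⠀⠴⠴⠒⣿⠒⠒⠒⠒
⠀⠿⣿⠿⠂⠒⠒⠒⠒
⠀⠴⠿⣿⠴⠒⠒⠒⠒
⠀⠀⠒⠒⠂⠿⣿⠂⠒
⠀⠀⠀⠴⣿⠴⠂⣿⠒
⠀⠀⠀⠀⠂⠂⣾⠂⠒
⠀⠀⠀⠀⠴⠴⠒⠴⣿
⠀⠀⠀⠀⠒⠒⣿⠂⣿

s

⠿⣿⠴⠒⠒⠒⠒⠀⠀
⠒⠒⠂⠿⣿⠂⠒⠀⠀
⠀⠴⣿⠴⠂⣿⠒⠀⠀
⠀⠀⠂⠂⣿⠂⠒⠀⠀
⠀⠀⠴⠴⣾⠴⣿⠀⠀
⠀⠀⠒⠒⣿⠂⣿⠀⠀
⠀⠀⠒⠒⠒⠒⠴⠀⠀
⠀⠀⠀⠀⠀⠀⠀⠀⠀
⠀⠀⠀⠀⠀⠀⠀⠀⠀

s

⠒⠒⠂⠿⣿⠂⠒⠀⠀
⠀⠴⣿⠴⠂⣿⠒⠀⠀
⠀⠀⠂⠂⣿⠂⠒⠀⠀
⠀⠀⠴⠴⠒⠴⣿⠀⠀
⠀⠀⠒⠒⣾⠂⣿⠀⠀
⠀⠀⠒⠒⠒⠒⠴⠀⠀
⠀⠀⠒⣿⠒⠴⠒⠀⠀
⠀⠀⠀⠀⠀⠀⠀⠀⠀
⠀⠀⠀⠀⠀⠀⠀⠀⠀

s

⠀⠴⣿⠴⠂⣿⠒⠀⠀
⠀⠀⠂⠂⣿⠂⠒⠀⠀
⠀⠀⠴⠴⠒⠴⣿⠀⠀
⠀⠀⠒⠒⣿⠂⣿⠀⠀
⠀⠀⠒⠒⣾⠒⠴⠀⠀
⠀⠀⠒⣿⠒⠴⠒⠀⠀
⠀⠀⣿⠿⠒⠒⠴⠀⠀
⠀⠀⠀⠀⠀⠀⠀⠀⠀
⠀⠀⠀⠀⠀⠀⠀⠀⠀

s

⠀⠀⠂⠂⣿⠂⠒⠀⠀
⠀⠀⠴⠴⠒⠴⣿⠀⠀
⠀⠀⠒⠒⣿⠂⣿⠀⠀
⠀⠀⠒⠒⠒⠒⠴⠀⠀
⠀⠀⠒⣿⣾⠴⠒⠀⠀
⠀⠀⣿⠿⠒⠒⠴⠀⠀
⠀⠀⠒⠂⠂⠒⠒⠀⠀
⠀⠀⠀⠀⠀⠀⠀⠀⠀
⠀⠀⠀⠀⠀⠀⠀⠀⠀

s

⠀⠀⠴⠴⠒⠴⣿⠀⠀
⠀⠀⠒⠒⣿⠂⣿⠀⠀
⠀⠀⠒⠒⠒⠒⠴⠀⠀
⠀⠀⠒⣿⠒⠴⠒⠀⠀
⠀⠀⣿⠿⣾⠒⠴⠀⠀
⠀⠀⠒⠂⠂⠒⠒⠀⠀
⠀⠀⣿⠒⠒⠿⠂⠀⠀
⠀⠀⠀⠀⠀⠀⠀⠀⠀
⠀⠀⠀⠀⠀⠀⠀⠀⠀

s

⠀⠀⠒⠒⣿⠂⣿⠀⠀
⠀⠀⠒⠒⠒⠒⠴⠀⠀
⠀⠀⠒⣿⠒⠴⠒⠀⠀
⠀⠀⣿⠿⠒⠒⠴⠀⠀
⠀⠀⠒⠂⣾⠒⠒⠀⠀
⠀⠀⣿⠒⠒⠿⠂⠀⠀
⠀⠀⠒⠒⠒⣿⠒⠀⠀
⠀⠀⠀⠀⠀⠀⠀⠀⠀
⠀⠀⠀⠀⠀⠀⠀⠀⠀

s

⠀⠀⠒⠒⠒⠒⠴⠀⠀
⠀⠀⠒⣿⠒⠴⠒⠀⠀
⠀⠀⣿⠿⠒⠒⠴⠀⠀
⠀⠀⠒⠂⠂⠒⠒⠀⠀
⠀⠀⣿⠒⣾⠿⠂⠀⠀
⠀⠀⠒⠒⠒⣿⠒⠀⠀
⠀⠀⠒⣿⣿⠂⠂⠀⠀
⠀⠀⠀⠀⠀⠀⠀⠀⠀
⠀⠀⠀⠀⠀⠀⠀⠀⠀

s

⠀⠀⠒⣿⠒⠴⠒⠀⠀
⠀⠀⣿⠿⠒⠒⠴⠀⠀
⠀⠀⠒⠂⠂⠒⠒⠀⠀
⠀⠀⣿⠒⠒⠿⠂⠀⠀
⠀⠀⠒⠒⣾⣿⠒⠀⠀
⠀⠀⠒⣿⣿⠂⠂⠀⠀
⠀⠀⠒⠒⠴⠒⠴⠀⠀
⠀⠀⠀⠀⠀⠀⠀⠀⠀
⠀⠀⠀⠀⠀⠀⠀⠀⠀

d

⠀⠒⣿⠒⠴⠒⠀⠀⠀
⠀⣿⠿⠒⠒⠴⠀⠀⠀
⠀⠒⠂⠂⠒⠒⠒⠀⠀
⠀⣿⠒⠒⠿⠂⣿⠀⠀
⠀⠒⠒⠒⣾⠒⠂⠀⠀
⠀⠒⣿⣿⠂⠂⠴⠀⠀
⠀⠒⠒⠴⠒⠴⠒⠀⠀
⠀⠀⠀⠀⠀⠀⠀⠀⠀
⠀⠀⠀⠀⠀⠀⠀⠀⠀

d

⠒⣿⠒⠴⠒⠀⠀⠀⠀
⣿⠿⠒⠒⠴⠀⠀⠀⠀
⠒⠂⠂⠒⠒⠒⠴⠀⠀
⣿⠒⠒⠿⠂⣿⠒⠀⠀
⠒⠒⠒⣿⣾⠂⠒⠀⠀
⠒⣿⣿⠂⠂⠴⠿⠀⠀
⠒⠒⠴⠒⠴⠒⠒⠀⠀
⠀⠀⠀⠀⠀⠀⠀⠀⠀
⠀⠀⠀⠀⠀⠀⠀⠀⠀

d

⣿⠒⠴⠒⠀⠀⠀⠀⠀
⠿⠒⠒⠴⠀⠀⠀⠀⠀
⠂⠂⠒⠒⠒⠴⠂⠀⠀
⠒⠒⠿⠂⣿⠒⠒⠀⠀
⠒⠒⣿⠒⣾⠒⠒⠀⠀
⣿⣿⠂⠂⠴⠿⠒⠀⠀
⠒⠴⠒⠴⠒⠒⠂⠀⠀
⠀⠀⠀⠀⠀⠀⠀⠀⠀
⠀⠀⠀⠀⠀⠀⠀⠀⠀

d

⠒⠴⠒⠀⠀⠀⠀⠀⠀
⠒⠒⠴⠀⠀⠀⠀⠀⠀
⠂⠒⠒⠒⠴⠂⠂⠀⠀
⠒⠿⠂⣿⠒⠒⣿⠀⠀
⠒⣿⠒⠂⣾⠒⣿⠀⠀
⣿⠂⠂⠴⠿⠒⠴⠀⠀
⠴⠒⠴⠒⠒⠂⠒⠀⠀
⠀⠀⠀⠀⠀⠀⠀⠀⠀
⠀⠀⠀⠀⠀⠀⠀⠀⠀

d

⠴⠒⠀⠀⠀⠀⠀⠀⠀
⠒⠴⠀⠀⠀⠀⠀⠀⠀
⠒⠒⠒⠴⠂⠂⠂⠀⠀
⠿⠂⣿⠒⠒⣿⠒⠀⠀
⣿⠒⠂⠒⣾⣿⣿⠀⠀
⠂⠂⠴⠿⠒⠴⠒⠀⠀
⠒⠴⠒⠒⠂⠒⠒⠀⠀
⠀⠀⠀⠀⠀⠀⠀⠀⠀
⠀⠀⠀⠀⠀⠀⠀⠀⠀

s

⠒⠴⠀⠀⠀⠀⠀⠀⠀
⠒⠒⠒⠴⠂⠂⠂⠀⠀
⠿⠂⣿⠒⠒⣿⠒⠀⠀
⣿⠒⠂⠒⠒⣿⣿⠀⠀
⠂⠂⠴⠿⣾⠴⠒⠀⠀
⠒⠴⠒⠒⠂⠒⠒⠀⠀
⠀⠀⣿⠒⣿⣿⠒⠀⠀
⠀⠀⠀⠀⠀⠀⠀⠀⠀
⠀⠀⠀⠀⠀⠀⠀⠀⠀

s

⠒⠒⠒⠴⠂⠂⠂⠀⠀
⠿⠂⣿⠒⠒⣿⠒⠀⠀
⣿⠒⠂⠒⠒⣿⣿⠀⠀
⠂⠂⠴⠿⠒⠴⠒⠀⠀
⠒⠴⠒⠒⣾⠒⠒⠀⠀
⠀⠀⣿⠒⣿⣿⠒⠀⠀
⠀⠀⠒⣿⠂⣿⠂⠀⠀
⠀⠀⠀⠀⠀⠀⠀⠀⠀
⠀⠀⠀⠀⠀⠀⠀⠀⠀

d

⠒⠒⠴⠂⠂⠂⠀⠀⠀
⠂⣿⠒⠒⣿⠒⠀⠀⠀
⠒⠂⠒⠒⣿⣿⠒⠀⠀
⠂⠴⠿⠒⠴⠒⠿⠀⠀
⠴⠒⠒⠂⣾⠒⠒⠀⠀
⠀⣿⠒⣿⣿⠒⠿⠀⠀
⠀⠒⣿⠂⣿⠂⠒⠀⠀
⠀⠀⠀⠀⠀⠀⠀⠀⠀
⠀⠀⠀⠀⠀⠀⠀⠀⠀

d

⠒⠴⠂⠂⠂⠀⠀⠀⠀
⣿⠒⠒⣿⠒⠀⠀⠀⠀
⠂⠒⠒⣿⣿⠒⣿⠀⠀
⠴⠿⠒⠴⠒⠿⠒⠀⠀
⠒⠒⠂⠒⣾⠒⠒⠀⠀
⣿⠒⣿⣿⠒⠿⠂⠀⠀
⠒⣿⠂⣿⠂⠒⠒⠀⠀
⠀⠀⠀⠀⠀⠀⠀⠀⠀
⠀⠀⠀⠀⠀⠀⠀⠀⠀

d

⠴⠂⠂⠂⠀⠀⠀⠀⠀
⠒⠒⣿⠒⠀⠀⠀⠀⠀
⠒⠒⣿⣿⠒⣿⠴⠀⠀
⠿⠒⠴⠒⠿⠒⠒⠀⠀
⠒⠂⠒⠒⣾⠒⠒⠀⠀
⠒⣿⣿⠒⠿⠂⠒⠀⠀
⣿⠂⣿⠂⠒⠒⠿⠀⠀
⠀⠀⠀⠀⠀⠀⠀⠀⠀
⠀⠀⠀⠀⠀⠀⠀⠀⠀

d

⠂⠂⠂⠀⠀⠀⠀⠀⠀
⠒⣿⠒⠀⠀⠀⠀⠀⠀
⠒⣿⣿⠒⣿⠴⠂⠀⠀
⠒⠴⠒⠿⠒⠒⣿⠀⠀
⠂⠒⠒⠒⣾⠒⠒⠀⠀
⣿⣿⠒⠿⠂⠒⠂⠀⠀
⠂⣿⠂⠒⠒⠿⠂⠀⠀
⠀⠀⠀⠀⠀⠀⠀⠀⠀
⠀⠀⠀⠀⠀⠀⠀⠀⠀

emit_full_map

⠒⣿⠿⠒⠿⣿⠀⠀⠀⠀⠀⠀⠀⠀⠀⠀⠀⠀
⠒⠒⠂⣿⠒⠂⠀⠀⠀⠀⠀⠀⠀⠀⠀⠀⠀⠀
⣿⠂⠒⠒⠂⠴⠀⠀⠀⠀⠀⠀⠀⠀⠀⠀⠀⠀
⠒⠂⠿⣿⠂⠒⠀⠀⠀⠀⠀⠀⠀⠀⠀⠀⠀⠀
⠒⠒⠒⠒⠿⣿⠒⠀⠀⠀⠀⠀⠀⠀⠀⠀⠀⠀
⠀⠒⠴⠂⠒⠒⠒⠒⠀⠀⠀⠀⠀⠀⠀⠀⠀⠀
⠀⠴⠴⠒⣿⠒⠒⠒⠒⠀⠀⠀⠀⠀⠀⠀⠀⠀
⠀⠿⣿⠿⠂⠒⠒⠒⠒⠀⠀⠀⠀⠀⠀⠀⠀⠀
⠀⠴⠿⣿⠴⠒⠒⠒⠒⠀⠀⠀⠀⠀⠀⠀⠀⠀
⠀⠀⠒⠒⠂⠿⣿⠂⠒⠀⠀⠀⠀⠀⠀⠀⠀⠀
⠀⠀⠀⠴⣿⠴⠂⣿⠒⠀⠀⠀⠀⠀⠀⠀⠀⠀
⠀⠀⠀⠀⠂⠂⣿⠂⠒⠀⠀⠀⠀⠀⠀⠀⠀⠀
⠀⠀⠀⠀⠴⠴⠒⠴⣿⠀⠀⠀⠀⠀⠀⠀⠀⠀
⠀⠀⠀⠀⠒⠒⣿⠂⣿⠀⠀⠀⠀⠀⠀⠀⠀⠀
⠀⠀⠀⠀⠒⠒⠒⠒⠴⠀⠀⠀⠀⠀⠀⠀⠀⠀
⠀⠀⠀⠀⠒⣿⠒⠴⠒⠀⠀⠀⠀⠀⠀⠀⠀⠀
⠀⠀⠀⠀⣿⠿⠒⠒⠴⠀⠀⠀⠀⠀⠀⠀⠀⠀
⠀⠀⠀⠀⠒⠂⠂⠒⠒⠒⠴⠂⠂⠂⠀⠀⠀⠀
⠀⠀⠀⠀⣿⠒⠒⠿⠂⣿⠒⠒⣿⠒⠀⠀⠀⠀
⠀⠀⠀⠀⠒⠒⠒⣿⠒⠂⠒⠒⣿⣿⠒⣿⠴⠂
⠀⠀⠀⠀⠒⣿⣿⠂⠂⠴⠿⠒⠴⠒⠿⠒⠒⣿
⠀⠀⠀⠀⠒⠒⠴⠒⠴⠒⠒⠂⠒⠒⠒⣾⠒⠒
⠀⠀⠀⠀⠀⠀⠀⠀⠀⣿⠒⣿⣿⠒⠿⠂⠒⠂
⠀⠀⠀⠀⠀⠀⠀⠀⠀⠒⣿⠂⣿⠂⠒⠒⠿⠂


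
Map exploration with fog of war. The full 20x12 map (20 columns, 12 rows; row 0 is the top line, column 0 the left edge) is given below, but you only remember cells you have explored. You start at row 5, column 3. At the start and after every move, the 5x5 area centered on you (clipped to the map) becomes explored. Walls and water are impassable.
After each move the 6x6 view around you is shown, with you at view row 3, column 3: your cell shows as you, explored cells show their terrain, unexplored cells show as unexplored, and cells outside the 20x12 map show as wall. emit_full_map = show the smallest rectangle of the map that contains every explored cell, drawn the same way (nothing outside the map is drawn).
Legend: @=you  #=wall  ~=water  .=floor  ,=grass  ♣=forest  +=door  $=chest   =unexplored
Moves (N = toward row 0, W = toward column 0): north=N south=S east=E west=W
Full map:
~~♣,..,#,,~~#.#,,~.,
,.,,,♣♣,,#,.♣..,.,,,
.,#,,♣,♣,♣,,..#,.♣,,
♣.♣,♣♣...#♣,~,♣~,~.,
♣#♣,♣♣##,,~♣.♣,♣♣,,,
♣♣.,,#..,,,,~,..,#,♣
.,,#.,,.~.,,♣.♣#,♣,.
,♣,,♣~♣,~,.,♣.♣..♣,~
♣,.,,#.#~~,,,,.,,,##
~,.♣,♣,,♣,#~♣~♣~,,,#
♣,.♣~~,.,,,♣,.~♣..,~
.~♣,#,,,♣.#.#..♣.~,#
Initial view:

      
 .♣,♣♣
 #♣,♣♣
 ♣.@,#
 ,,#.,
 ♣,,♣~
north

      
 ,#,,♣
 .♣,♣♣
 #♣@♣♣
 ♣.,,#
 ,,#.,

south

 ,#,,♣
 .♣,♣♣
 #♣,♣♣
 ♣.@,#
 ,,#.,
 ♣,,♣~

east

,#,,♣ 
.♣,♣♣.
#♣,♣♣#
♣.,@#.
,,#.,,
♣,,♣~♣

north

      
,#,,♣,
.♣,♣♣.
#♣,@♣#
♣.,,#.
,,#.,,

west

      
 ,#,,♣
 .♣,♣♣
 #♣@♣♣
 ♣.,,#
 ,,#.,

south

 ,#,,♣
 .♣,♣♣
 #♣,♣♣
 ♣.@,#
 ,,#.,
 ♣,,♣~

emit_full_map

,#,,♣,
.♣,♣♣.
#♣,♣♣#
♣.@,#.
,,#.,,
♣,,♣~♣

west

# ,#,,
#♣.♣,♣
#♣#♣,♣
#♣♣@,,
#.,,#.
#,♣,,♣

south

#♣.♣,♣
#♣#♣,♣
#♣♣.,,
#.,@#.
#,♣,,♣
#♣,.,,

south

#♣#♣,♣
#♣♣.,,
#.,,#.
#,♣@,♣
#♣,.,,
#~,.♣,

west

##♣#♣,
##♣♣.,
##.,,#
##,@,,
##♣,.,
##~,.♣

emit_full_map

 ,#,,♣,
♣.♣,♣♣.
♣#♣,♣♣#
♣♣.,,#.
.,,#.,,
,@,,♣~♣
♣,.,,  
~,.♣,  

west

###♣#♣
###♣♣.
###.,,
###@♣,
###♣,.
###~,.

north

###♣.♣
###♣#♣
###♣♣.
###@,,
###,♣,
###♣,.

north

### ,#
###♣.♣
###♣#♣
###@♣.
###.,,
###,♣,

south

###♣.♣
###♣#♣
###♣♣.
###@,,
###,♣,
###♣,.

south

###♣#♣
###♣♣.
###.,,
###@♣,
###♣,.
###~,.

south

###♣♣.
###.,,
###,♣,
###@,.
###~,.
###♣,.

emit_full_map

 ,#,,♣,
♣.♣,♣♣.
♣#♣,♣♣#
♣♣.,,#.
.,,#.,,
,♣,,♣~♣
@,.,,  
~,.♣,  
♣,.    


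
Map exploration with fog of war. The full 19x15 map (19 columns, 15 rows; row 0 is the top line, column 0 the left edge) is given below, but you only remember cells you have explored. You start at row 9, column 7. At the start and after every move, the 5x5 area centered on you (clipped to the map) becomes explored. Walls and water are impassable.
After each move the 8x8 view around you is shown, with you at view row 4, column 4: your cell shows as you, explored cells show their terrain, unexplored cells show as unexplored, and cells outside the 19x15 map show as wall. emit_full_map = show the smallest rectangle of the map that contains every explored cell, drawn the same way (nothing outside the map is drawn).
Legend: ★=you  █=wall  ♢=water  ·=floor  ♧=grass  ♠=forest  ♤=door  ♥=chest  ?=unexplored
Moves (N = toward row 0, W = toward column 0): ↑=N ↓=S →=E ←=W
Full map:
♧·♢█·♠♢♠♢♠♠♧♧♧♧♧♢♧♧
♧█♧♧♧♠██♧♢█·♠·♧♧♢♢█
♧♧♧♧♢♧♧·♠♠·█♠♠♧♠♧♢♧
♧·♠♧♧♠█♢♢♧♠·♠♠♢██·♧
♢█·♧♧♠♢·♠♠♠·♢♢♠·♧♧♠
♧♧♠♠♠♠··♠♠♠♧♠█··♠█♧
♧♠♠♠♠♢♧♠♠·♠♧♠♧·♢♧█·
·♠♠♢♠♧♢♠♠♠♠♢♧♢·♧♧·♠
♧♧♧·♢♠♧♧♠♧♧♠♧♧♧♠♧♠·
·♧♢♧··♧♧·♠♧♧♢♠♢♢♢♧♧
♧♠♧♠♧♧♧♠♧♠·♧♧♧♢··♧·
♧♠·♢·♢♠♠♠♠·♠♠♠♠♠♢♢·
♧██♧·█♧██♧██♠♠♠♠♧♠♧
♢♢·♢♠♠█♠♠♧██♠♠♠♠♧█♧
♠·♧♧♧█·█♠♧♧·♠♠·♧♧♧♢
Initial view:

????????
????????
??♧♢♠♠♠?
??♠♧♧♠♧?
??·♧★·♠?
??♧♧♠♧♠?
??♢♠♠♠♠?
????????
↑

????????
????????
??♢♧♠♠·?
??♧♢♠♠♠?
??♠♧★♠♧?
??·♧♧·♠?
??♧♧♠♧♠?
??♢♠♠♠♠?

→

????????
????????
?♢♧♠♠·♠?
?♧♢♠♠♠♠?
?♠♧♧★♧♧?
?·♧♧·♠♧?
?♧♧♠♧♠·?
?♢♠♠♠♠??

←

????????
????????
??♢♧♠♠·♠
??♧♢♠♠♠♠
??♠♧★♠♧♧
??·♧♧·♠♧
??♧♧♠♧♠·
??♢♠♠♠♠?

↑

????????
????????
??♠··♠♠?
??♢♧♠♠·♠
??♧♢★♠♠♠
??♠♧♧♠♧♧
??·♧♧·♠♧
??♧♧♠♧♠·

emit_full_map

♠··♠♠?
♢♧♠♠·♠
♧♢★♠♠♠
♠♧♧♠♧♧
·♧♧·♠♧
♧♧♠♧♠·
♢♠♠♠♠?

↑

????????
????????
??♠♢·♠♠?
??♠··♠♠?
??♢♧★♠·♠
??♧♢♠♠♠♠
??♠♧♧♠♧♧
??·♧♧·♠♧

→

????????
????????
?♠♢·♠♠♠?
?♠··♠♠♠?
?♢♧♠★·♠?
?♧♢♠♠♠♠?
?♠♧♧♠♧♧?
?·♧♧·♠♧?

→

????????
????????
♠♢·♠♠♠·?
♠··♠♠♠♧?
♢♧♠♠★♠♧?
♧♢♠♠♠♠♢?
♠♧♧♠♧♧♠?
·♧♧·♠♧??

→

????????
????????
♢·♠♠♠·♢?
··♠♠♠♧♠?
♧♠♠·★♧♠?
♢♠♠♠♠♢♧?
♧♧♠♧♧♠♧?
♧♧·♠♧???

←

????????
????????
♠♢·♠♠♠·♢
♠··♠♠♠♧♠
♢♧♠♠★♠♧♠
♧♢♠♠♠♠♢♧
♠♧♧♠♧♧♠♧
·♧♧·♠♧??

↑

????????
????????
??♢♢♧♠·?
♠♢·♠♠♠·♢
♠··♠★♠♧♠
♢♧♠♠·♠♧♠
♧♢♠♠♠♠♢♧
♠♧♧♠♧♧♠♧

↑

????????
????????
??·♠♠·█?
??♢♢♧♠·?
♠♢·♠★♠·♢
♠··♠♠♠♧♠
♢♧♠♠·♠♧♠
♧♢♠♠♠♠♢♧

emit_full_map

??·♠♠·█?
??♢♢♧♠·?
♠♢·♠★♠·♢
♠··♠♠♠♧♠
♢♧♠♠·♠♧♠
♧♢♠♠♠♠♢♧
♠♧♧♠♧♧♠♧
·♧♧·♠♧??
♧♧♠♧♠·??
♢♠♠♠♠???

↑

████████
????????
??█♧♢█·?
??·♠♠·█?
??♢♢★♠·?
♠♢·♠♠♠·♢
♠··♠♠♠♧♠
♢♧♠♠·♠♧♠

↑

████████
████████
??♠♢♠♠♧?
??█♧♢█·?
??·♠★·█?
??♢♢♧♠·?
♠♢·♠♠♠·♢
♠··♠♠♠♧♠

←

████████
████████
??♢♠♢♠♠♧
??██♧♢█·
??♧·★♠·█
??█♢♢♧♠·
?♠♢·♠♠♠·
?♠··♠♠♠♧

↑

████████
████████
████████
??♢♠♢♠♠♧
??██★♢█·
??♧·♠♠·█
??█♢♢♧♠·
?♠♢·♠♠♠·

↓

████████
████████
??♢♠♢♠♠♧
??██♧♢█·
??♧·★♠·█
??█♢♢♧♠·
?♠♢·♠♠♠·
?♠··♠♠♠♧

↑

████████
████████
████████
??♢♠♢♠♠♧
??██★♢█·
??♧·♠♠·█
??█♢♢♧♠·
?♠♢·♠♠♠·


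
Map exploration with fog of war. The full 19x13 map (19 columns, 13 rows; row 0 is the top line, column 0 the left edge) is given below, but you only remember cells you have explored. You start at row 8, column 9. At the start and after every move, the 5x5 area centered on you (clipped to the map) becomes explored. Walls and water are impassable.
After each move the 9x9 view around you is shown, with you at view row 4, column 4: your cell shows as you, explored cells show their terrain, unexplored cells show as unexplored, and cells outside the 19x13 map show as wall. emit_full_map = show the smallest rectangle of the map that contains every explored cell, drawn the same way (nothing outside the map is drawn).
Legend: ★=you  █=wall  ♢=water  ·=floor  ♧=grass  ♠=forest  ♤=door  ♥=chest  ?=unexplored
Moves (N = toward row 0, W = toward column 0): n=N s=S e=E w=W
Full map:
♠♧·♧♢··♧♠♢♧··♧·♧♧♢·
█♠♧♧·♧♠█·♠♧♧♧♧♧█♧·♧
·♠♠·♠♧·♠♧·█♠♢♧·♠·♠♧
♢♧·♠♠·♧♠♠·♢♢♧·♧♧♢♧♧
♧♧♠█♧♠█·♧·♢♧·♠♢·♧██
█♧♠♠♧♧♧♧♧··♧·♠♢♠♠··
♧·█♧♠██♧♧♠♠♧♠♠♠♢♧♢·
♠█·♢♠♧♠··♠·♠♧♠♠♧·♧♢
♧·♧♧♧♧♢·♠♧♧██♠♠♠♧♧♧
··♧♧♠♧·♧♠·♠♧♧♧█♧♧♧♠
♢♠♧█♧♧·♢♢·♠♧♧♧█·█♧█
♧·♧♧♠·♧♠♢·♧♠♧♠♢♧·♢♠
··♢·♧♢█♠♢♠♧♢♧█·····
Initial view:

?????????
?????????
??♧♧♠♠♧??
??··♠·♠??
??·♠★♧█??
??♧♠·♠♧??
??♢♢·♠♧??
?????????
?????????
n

?????????
?????????
??♧♧··♧??
??♧♧♠♠♧??
??··★·♠??
??·♠♧♧█??
??♧♠·♠♧??
??♢♢·♠♧??
?????????

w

?????????
?????????
??♧♧♧··♧?
??█♧♧♠♠♧?
??♠·★♠·♠?
??♢·♠♧♧█?
??·♧♠·♠♧?
???♢♢·♠♧?
?????????

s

?????????
??♧♧♧··♧?
??█♧♧♠♠♧?
??♠··♠·♠?
??♢·★♧♧█?
??·♧♠·♠♧?
??·♢♢·♠♧?
?????????
?????????

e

?????????
?♧♧♧··♧??
?█♧♧♠♠♧??
?♠··♠·♠??
?♢·♠★♧█??
?·♧♠·♠♧??
?·♢♢·♠♧??
?????????
?????????

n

?????????
?????????
?♧♧♧··♧??
?█♧♧♠♠♧??
?♠··★·♠??
?♢·♠♧♧█??
?·♧♠·♠♧??
?·♢♢·♠♧??
?????????

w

?????????
?????????
??♧♧♧··♧?
??█♧♧♠♠♧?
??♠·★♠·♠?
??♢·♠♧♧█?
??·♧♠·♠♧?
??·♢♢·♠♧?
?????????

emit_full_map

♧♧♧··♧
█♧♧♠♠♧
♠·★♠·♠
♢·♠♧♧█
·♧♠·♠♧
·♢♢·♠♧

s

?????????
??♧♧♧··♧?
??█♧♧♠♠♧?
??♠··♠·♠?
??♢·★♧♧█?
??·♧♠·♠♧?
??·♢♢·♠♧?
?????????
?????????

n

?????????
?????????
??♧♧♧··♧?
??█♧♧♠♠♧?
??♠·★♠·♠?
??♢·♠♧♧█?
??·♧♠·♠♧?
??·♢♢·♠♧?
?????????
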